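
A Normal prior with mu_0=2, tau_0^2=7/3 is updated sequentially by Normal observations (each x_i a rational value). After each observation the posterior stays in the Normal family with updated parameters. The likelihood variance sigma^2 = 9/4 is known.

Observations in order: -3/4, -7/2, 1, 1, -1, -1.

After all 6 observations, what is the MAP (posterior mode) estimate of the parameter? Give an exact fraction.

obs 1: x=-3/4 → posterior Normal(3/5, 63/55)
obs 2: x=-7/2 → posterior Normal(-65/83, 63/83)
obs 3: x=1 → posterior Normal(-1/3, 21/37)
obs 4: x=1 → posterior Normal(-9/139, 63/139)
obs 5: x=-1 → posterior Normal(-37/167, 63/167)
obs 6: x=-1 → posterior Normal(-1/3, 21/65)

-1/3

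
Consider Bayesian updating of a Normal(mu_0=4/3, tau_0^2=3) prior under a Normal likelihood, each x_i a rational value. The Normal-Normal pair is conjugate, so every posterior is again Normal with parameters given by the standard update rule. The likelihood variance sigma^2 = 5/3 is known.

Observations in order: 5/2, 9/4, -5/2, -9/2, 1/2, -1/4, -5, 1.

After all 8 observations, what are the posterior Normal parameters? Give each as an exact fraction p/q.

mu_0=-142/231, tau_0^2=15/77

obs 1: x=5/2 → posterior Normal(25/12, 15/14)
obs 2: x=9/4 → posterior Normal(593/276, 15/23)
obs 3: x=-5/2 → posterior Normal(323/384, 15/32)
obs 4: x=-9/2 → posterior Normal(-163/492, 15/41)
obs 5: x=1/2 → posterior Normal(-109/600, 3/10)
obs 6: x=-1/4 → posterior Normal(-34/177, 15/59)
obs 7: x=-5 → posterior Normal(-169/204, 15/68)
obs 8: x=1 → posterior Normal(-142/231, 15/77)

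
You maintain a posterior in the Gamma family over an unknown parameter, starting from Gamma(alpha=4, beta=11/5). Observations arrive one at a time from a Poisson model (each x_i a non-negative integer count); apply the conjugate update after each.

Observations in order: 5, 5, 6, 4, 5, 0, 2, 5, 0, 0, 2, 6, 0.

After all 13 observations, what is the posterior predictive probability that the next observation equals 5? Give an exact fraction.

33883357952161512977369802869805365080679570515964540147090303585765100890920615464140800000/364353894205589532700660249706144892769867561938812751679801044909591894240469386823572975369

obs 1: x=5 → posterior Gamma(9, 16/5)
obs 2: x=5 → posterior Gamma(14, 21/5)
obs 3: x=6 → posterior Gamma(20, 26/5)
obs 4: x=4 → posterior Gamma(24, 31/5)
obs 5: x=5 → posterior Gamma(29, 36/5)
obs 6: x=0 → posterior Gamma(29, 41/5)
obs 7: x=2 → posterior Gamma(31, 46/5)
obs 8: x=5 → posterior Gamma(36, 51/5)
obs 9: x=0 → posterior Gamma(36, 56/5)
obs 10: x=0 → posterior Gamma(36, 61/5)
obs 11: x=2 → posterior Gamma(38, 66/5)
obs 12: x=6 → posterior Gamma(44, 71/5)
obs 13: x=0 → posterior Gamma(44, 76/5)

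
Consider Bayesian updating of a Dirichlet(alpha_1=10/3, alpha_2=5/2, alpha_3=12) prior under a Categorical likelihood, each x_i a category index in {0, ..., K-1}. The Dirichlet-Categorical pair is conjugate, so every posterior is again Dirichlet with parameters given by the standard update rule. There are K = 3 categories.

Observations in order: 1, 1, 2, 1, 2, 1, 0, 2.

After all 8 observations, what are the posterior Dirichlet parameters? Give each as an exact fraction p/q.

alpha_1=13/3, alpha_2=13/2, alpha_3=15

obs 1: x=1 → posterior Dirichlet(10/3, 7/2, 12)
obs 2: x=1 → posterior Dirichlet(10/3, 9/2, 12)
obs 3: x=2 → posterior Dirichlet(10/3, 9/2, 13)
obs 4: x=1 → posterior Dirichlet(10/3, 11/2, 13)
obs 5: x=2 → posterior Dirichlet(10/3, 11/2, 14)
obs 6: x=1 → posterior Dirichlet(10/3, 13/2, 14)
obs 7: x=0 → posterior Dirichlet(13/3, 13/2, 14)
obs 8: x=2 → posterior Dirichlet(13/3, 13/2, 15)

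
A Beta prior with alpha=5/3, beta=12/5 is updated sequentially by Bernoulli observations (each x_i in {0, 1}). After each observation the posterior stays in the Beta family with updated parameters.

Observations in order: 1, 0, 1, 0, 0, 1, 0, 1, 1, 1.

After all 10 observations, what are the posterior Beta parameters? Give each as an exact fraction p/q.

alpha=23/3, beta=32/5

obs 1: x=1 → posterior Beta(8/3, 12/5)
obs 2: x=0 → posterior Beta(8/3, 17/5)
obs 3: x=1 → posterior Beta(11/3, 17/5)
obs 4: x=0 → posterior Beta(11/3, 22/5)
obs 5: x=0 → posterior Beta(11/3, 27/5)
obs 6: x=1 → posterior Beta(14/3, 27/5)
obs 7: x=0 → posterior Beta(14/3, 32/5)
obs 8: x=1 → posterior Beta(17/3, 32/5)
obs 9: x=1 → posterior Beta(20/3, 32/5)
obs 10: x=1 → posterior Beta(23/3, 32/5)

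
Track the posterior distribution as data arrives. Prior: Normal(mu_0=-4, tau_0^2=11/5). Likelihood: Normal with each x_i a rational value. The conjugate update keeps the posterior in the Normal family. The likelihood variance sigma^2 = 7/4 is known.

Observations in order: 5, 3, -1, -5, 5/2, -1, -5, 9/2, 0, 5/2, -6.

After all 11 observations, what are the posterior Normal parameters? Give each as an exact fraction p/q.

mu_0=-54/173, tau_0^2=77/519

obs 1: x=5 → posterior Normal(80/79, 77/79)
obs 2: x=3 → posterior Normal(212/123, 77/123)
obs 3: x=-1 → posterior Normal(168/167, 77/167)
obs 4: x=-5 → posterior Normal(-52/211, 77/211)
obs 5: x=5/2 → posterior Normal(58/255, 77/255)
obs 6: x=-1 → posterior Normal(14/299, 77/299)
obs 7: x=-5 → posterior Normal(-206/343, 11/49)
obs 8: x=9/2 → posterior Normal(-8/387, 77/387)
obs 9: x=0 → posterior Normal(-8/431, 77/431)
obs 10: x=5/2 → posterior Normal(102/475, 77/475)
obs 11: x=-6 → posterior Normal(-54/173, 77/519)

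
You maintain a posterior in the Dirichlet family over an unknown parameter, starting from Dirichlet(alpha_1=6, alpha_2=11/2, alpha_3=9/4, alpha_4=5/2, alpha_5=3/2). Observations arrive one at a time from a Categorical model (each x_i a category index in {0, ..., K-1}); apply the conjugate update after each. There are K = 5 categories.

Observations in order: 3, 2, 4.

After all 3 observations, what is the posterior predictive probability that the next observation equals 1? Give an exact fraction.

22/83

obs 1: x=3 → posterior Dirichlet(6, 11/2, 9/4, 7/2, 3/2)
obs 2: x=2 → posterior Dirichlet(6, 11/2, 13/4, 7/2, 3/2)
obs 3: x=4 → posterior Dirichlet(6, 11/2, 13/4, 7/2, 5/2)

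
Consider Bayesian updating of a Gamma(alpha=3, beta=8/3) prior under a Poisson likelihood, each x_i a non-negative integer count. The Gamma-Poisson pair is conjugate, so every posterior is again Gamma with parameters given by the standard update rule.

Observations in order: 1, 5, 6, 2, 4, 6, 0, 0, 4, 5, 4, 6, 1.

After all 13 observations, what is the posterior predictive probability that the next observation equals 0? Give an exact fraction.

obs 1: x=1 → posterior Gamma(4, 11/3)
obs 2: x=5 → posterior Gamma(9, 14/3)
obs 3: x=6 → posterior Gamma(15, 17/3)
obs 4: x=2 → posterior Gamma(17, 20/3)
obs 5: x=4 → posterior Gamma(21, 23/3)
obs 6: x=6 → posterior Gamma(27, 26/3)
obs 7: x=0 → posterior Gamma(27, 29/3)
obs 8: x=0 → posterior Gamma(27, 32/3)
obs 9: x=4 → posterior Gamma(31, 35/3)
obs 10: x=5 → posterior Gamma(36, 38/3)
obs 11: x=4 → posterior Gamma(40, 41/3)
obs 12: x=6 → posterior Gamma(46, 44/3)
obs 13: x=1 → posterior Gamma(47, 47/3)

3877924263464448622666648186154330754898344901344205917642325627886496385062863/71054273576010018587112426757812500000000000000000000000000000000000000000000000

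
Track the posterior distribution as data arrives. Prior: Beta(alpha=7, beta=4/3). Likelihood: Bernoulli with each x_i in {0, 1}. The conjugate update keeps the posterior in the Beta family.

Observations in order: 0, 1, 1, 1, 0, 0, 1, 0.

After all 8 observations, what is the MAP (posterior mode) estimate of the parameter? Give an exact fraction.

obs 1: x=0 → posterior Beta(7, 7/3)
obs 2: x=1 → posterior Beta(8, 7/3)
obs 3: x=1 → posterior Beta(9, 7/3)
obs 4: x=1 → posterior Beta(10, 7/3)
obs 5: x=0 → posterior Beta(10, 10/3)
obs 6: x=0 → posterior Beta(10, 13/3)
obs 7: x=1 → posterior Beta(11, 13/3)
obs 8: x=0 → posterior Beta(11, 16/3)

30/43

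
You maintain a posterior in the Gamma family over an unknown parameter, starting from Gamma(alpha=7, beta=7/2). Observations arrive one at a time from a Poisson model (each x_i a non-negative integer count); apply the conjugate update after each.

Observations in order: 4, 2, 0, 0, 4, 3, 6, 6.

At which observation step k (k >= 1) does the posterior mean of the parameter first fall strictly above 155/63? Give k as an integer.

k = 7

obs 1: x=4 → posterior Gamma(11, 9/2)
obs 2: x=2 → posterior Gamma(13, 11/2)
obs 3: x=0 → posterior Gamma(13, 13/2)
obs 4: x=0 → posterior Gamma(13, 15/2)
obs 5: x=4 → posterior Gamma(17, 17/2)
obs 6: x=3 → posterior Gamma(20, 19/2)
obs 7: x=6 → posterior Gamma(26, 21/2)
obs 8: x=6 → posterior Gamma(32, 23/2)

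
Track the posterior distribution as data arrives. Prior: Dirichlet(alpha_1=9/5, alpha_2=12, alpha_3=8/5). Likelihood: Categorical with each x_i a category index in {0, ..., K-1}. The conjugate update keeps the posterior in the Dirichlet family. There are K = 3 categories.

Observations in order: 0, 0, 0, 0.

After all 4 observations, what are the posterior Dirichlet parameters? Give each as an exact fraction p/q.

obs 1: x=0 → posterior Dirichlet(14/5, 12, 8/5)
obs 2: x=0 → posterior Dirichlet(19/5, 12, 8/5)
obs 3: x=0 → posterior Dirichlet(24/5, 12, 8/5)
obs 4: x=0 → posterior Dirichlet(29/5, 12, 8/5)

alpha_1=29/5, alpha_2=12, alpha_3=8/5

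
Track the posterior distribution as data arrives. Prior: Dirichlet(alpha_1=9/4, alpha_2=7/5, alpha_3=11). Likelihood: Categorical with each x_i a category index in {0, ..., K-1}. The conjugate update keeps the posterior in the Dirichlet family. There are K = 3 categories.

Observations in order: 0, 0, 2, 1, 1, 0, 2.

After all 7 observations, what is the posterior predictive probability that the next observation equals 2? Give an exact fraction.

260/433

obs 1: x=0 → posterior Dirichlet(13/4, 7/5, 11)
obs 2: x=0 → posterior Dirichlet(17/4, 7/5, 11)
obs 3: x=2 → posterior Dirichlet(17/4, 7/5, 12)
obs 4: x=1 → posterior Dirichlet(17/4, 12/5, 12)
obs 5: x=1 → posterior Dirichlet(17/4, 17/5, 12)
obs 6: x=0 → posterior Dirichlet(21/4, 17/5, 12)
obs 7: x=2 → posterior Dirichlet(21/4, 17/5, 13)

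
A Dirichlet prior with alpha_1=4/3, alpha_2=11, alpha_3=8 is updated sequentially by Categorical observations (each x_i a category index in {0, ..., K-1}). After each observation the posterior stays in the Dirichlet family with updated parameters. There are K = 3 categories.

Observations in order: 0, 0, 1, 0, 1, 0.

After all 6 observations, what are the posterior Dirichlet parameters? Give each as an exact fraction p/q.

obs 1: x=0 → posterior Dirichlet(7/3, 11, 8)
obs 2: x=0 → posterior Dirichlet(10/3, 11, 8)
obs 3: x=1 → posterior Dirichlet(10/3, 12, 8)
obs 4: x=0 → posterior Dirichlet(13/3, 12, 8)
obs 5: x=1 → posterior Dirichlet(13/3, 13, 8)
obs 6: x=0 → posterior Dirichlet(16/3, 13, 8)

alpha_1=16/3, alpha_2=13, alpha_3=8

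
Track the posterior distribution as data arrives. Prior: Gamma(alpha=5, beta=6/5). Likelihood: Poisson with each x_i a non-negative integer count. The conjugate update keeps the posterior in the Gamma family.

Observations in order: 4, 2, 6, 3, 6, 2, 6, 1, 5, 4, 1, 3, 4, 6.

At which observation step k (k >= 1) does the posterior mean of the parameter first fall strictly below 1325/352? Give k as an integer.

k = 2

obs 1: x=4 → posterior Gamma(9, 11/5)
obs 2: x=2 → posterior Gamma(11, 16/5)
obs 3: x=6 → posterior Gamma(17, 21/5)
obs 4: x=3 → posterior Gamma(20, 26/5)
obs 5: x=6 → posterior Gamma(26, 31/5)
obs 6: x=2 → posterior Gamma(28, 36/5)
obs 7: x=6 → posterior Gamma(34, 41/5)
obs 8: x=1 → posterior Gamma(35, 46/5)
obs 9: x=5 → posterior Gamma(40, 51/5)
obs 10: x=4 → posterior Gamma(44, 56/5)
obs 11: x=1 → posterior Gamma(45, 61/5)
obs 12: x=3 → posterior Gamma(48, 66/5)
obs 13: x=4 → posterior Gamma(52, 71/5)
obs 14: x=6 → posterior Gamma(58, 76/5)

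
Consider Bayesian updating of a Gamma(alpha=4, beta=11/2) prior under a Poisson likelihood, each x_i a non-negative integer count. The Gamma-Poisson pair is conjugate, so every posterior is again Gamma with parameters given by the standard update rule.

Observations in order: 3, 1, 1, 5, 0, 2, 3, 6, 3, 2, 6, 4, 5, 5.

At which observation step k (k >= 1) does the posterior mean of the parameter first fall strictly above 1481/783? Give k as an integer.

k = 9

obs 1: x=3 → posterior Gamma(7, 13/2)
obs 2: x=1 → posterior Gamma(8, 15/2)
obs 3: x=1 → posterior Gamma(9, 17/2)
obs 4: x=5 → posterior Gamma(14, 19/2)
obs 5: x=0 → posterior Gamma(14, 21/2)
obs 6: x=2 → posterior Gamma(16, 23/2)
obs 7: x=3 → posterior Gamma(19, 25/2)
obs 8: x=6 → posterior Gamma(25, 27/2)
obs 9: x=3 → posterior Gamma(28, 29/2)
obs 10: x=2 → posterior Gamma(30, 31/2)
obs 11: x=6 → posterior Gamma(36, 33/2)
obs 12: x=4 → posterior Gamma(40, 35/2)
obs 13: x=5 → posterior Gamma(45, 37/2)
obs 14: x=5 → posterior Gamma(50, 39/2)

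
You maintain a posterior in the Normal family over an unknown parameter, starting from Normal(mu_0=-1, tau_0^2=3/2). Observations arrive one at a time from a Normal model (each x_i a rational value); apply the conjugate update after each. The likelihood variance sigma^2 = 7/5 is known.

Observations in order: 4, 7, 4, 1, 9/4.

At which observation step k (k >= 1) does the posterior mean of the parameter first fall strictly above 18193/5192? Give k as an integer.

obs 1: x=4 → posterior Normal(46/29, 21/29)
obs 2: x=7 → posterior Normal(151/44, 21/44)
obs 3: x=4 → posterior Normal(211/59, 21/59)
obs 4: x=1 → posterior Normal(113/37, 21/74)
obs 5: x=9/4 → posterior Normal(1039/356, 21/89)

k = 3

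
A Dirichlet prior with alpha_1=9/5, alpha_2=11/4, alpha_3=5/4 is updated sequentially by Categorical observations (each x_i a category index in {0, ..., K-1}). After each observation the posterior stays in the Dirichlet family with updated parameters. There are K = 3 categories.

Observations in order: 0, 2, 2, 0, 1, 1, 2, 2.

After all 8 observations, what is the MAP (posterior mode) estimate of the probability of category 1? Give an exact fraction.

obs 1: x=0 → posterior Dirichlet(14/5, 11/4, 5/4)
obs 2: x=2 → posterior Dirichlet(14/5, 11/4, 9/4)
obs 3: x=2 → posterior Dirichlet(14/5, 11/4, 13/4)
obs 4: x=0 → posterior Dirichlet(19/5, 11/4, 13/4)
obs 5: x=1 → posterior Dirichlet(19/5, 15/4, 13/4)
obs 6: x=1 → posterior Dirichlet(19/5, 19/4, 13/4)
obs 7: x=2 → posterior Dirichlet(19/5, 19/4, 17/4)
obs 8: x=2 → posterior Dirichlet(19/5, 19/4, 21/4)

25/72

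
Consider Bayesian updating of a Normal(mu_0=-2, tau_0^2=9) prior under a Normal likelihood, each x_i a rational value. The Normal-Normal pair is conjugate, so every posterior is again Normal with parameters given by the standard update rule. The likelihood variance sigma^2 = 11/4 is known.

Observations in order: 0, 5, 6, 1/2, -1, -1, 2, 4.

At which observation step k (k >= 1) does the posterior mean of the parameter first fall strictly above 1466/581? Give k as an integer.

k = 3

obs 1: x=0 → posterior Normal(-22/47, 99/47)
obs 2: x=5 → posterior Normal(158/83, 99/83)
obs 3: x=6 → posterior Normal(22/7, 99/119)
obs 4: x=1/2 → posterior Normal(392/155, 99/155)
obs 5: x=-1 → posterior Normal(356/191, 99/191)
obs 6: x=-1 → posterior Normal(320/227, 99/227)
obs 7: x=2 → posterior Normal(392/263, 99/263)
obs 8: x=4 → posterior Normal(536/299, 99/299)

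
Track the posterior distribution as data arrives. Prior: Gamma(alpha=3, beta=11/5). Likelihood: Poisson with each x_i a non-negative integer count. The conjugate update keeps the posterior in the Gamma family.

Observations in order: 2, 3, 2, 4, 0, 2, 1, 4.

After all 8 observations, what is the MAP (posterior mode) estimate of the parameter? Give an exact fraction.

100/51

obs 1: x=2 → posterior Gamma(5, 16/5)
obs 2: x=3 → posterior Gamma(8, 21/5)
obs 3: x=2 → posterior Gamma(10, 26/5)
obs 4: x=4 → posterior Gamma(14, 31/5)
obs 5: x=0 → posterior Gamma(14, 36/5)
obs 6: x=2 → posterior Gamma(16, 41/5)
obs 7: x=1 → posterior Gamma(17, 46/5)
obs 8: x=4 → posterior Gamma(21, 51/5)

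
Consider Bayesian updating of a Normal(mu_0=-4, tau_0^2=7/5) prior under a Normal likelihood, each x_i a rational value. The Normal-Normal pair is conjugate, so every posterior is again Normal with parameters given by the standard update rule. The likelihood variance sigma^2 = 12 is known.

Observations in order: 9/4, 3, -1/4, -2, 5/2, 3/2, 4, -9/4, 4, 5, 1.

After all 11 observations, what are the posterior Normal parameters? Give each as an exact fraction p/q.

mu_0=-435/548, tau_0^2=84/137

obs 1: x=9/4 → posterior Normal(-897/268, 84/67)
obs 2: x=3 → posterior Normal(-813/296, 42/37)
obs 3: x=-1/4 → posterior Normal(-205/81, 28/27)
obs 4: x=-2 → posterior Normal(-219/88, 21/22)
obs 5: x=5/2 → posterior Normal(-403/190, 84/95)
obs 6: x=3/2 → posterior Normal(-191/102, 14/17)
obs 7: x=4 → posterior Normal(-163/109, 84/109)
obs 8: x=-9/4 → posterior Normal(-715/464, 21/29)
obs 9: x=4 → posterior Normal(-201/164, 28/41)
obs 10: x=5 → posterior Normal(-463/520, 42/65)
obs 11: x=1 → posterior Normal(-435/548, 84/137)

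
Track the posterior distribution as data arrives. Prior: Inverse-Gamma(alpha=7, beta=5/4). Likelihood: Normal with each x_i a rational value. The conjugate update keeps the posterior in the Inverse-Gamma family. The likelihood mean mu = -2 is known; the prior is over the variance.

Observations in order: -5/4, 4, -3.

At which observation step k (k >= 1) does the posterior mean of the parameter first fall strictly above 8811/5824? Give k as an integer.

obs 1: x=-5/4 → posterior Inverse-Gamma(15/2, 49/32)
obs 2: x=4 → posterior Inverse-Gamma(8, 625/32)
obs 3: x=-3 → posterior Inverse-Gamma(17/2, 641/32)

k = 2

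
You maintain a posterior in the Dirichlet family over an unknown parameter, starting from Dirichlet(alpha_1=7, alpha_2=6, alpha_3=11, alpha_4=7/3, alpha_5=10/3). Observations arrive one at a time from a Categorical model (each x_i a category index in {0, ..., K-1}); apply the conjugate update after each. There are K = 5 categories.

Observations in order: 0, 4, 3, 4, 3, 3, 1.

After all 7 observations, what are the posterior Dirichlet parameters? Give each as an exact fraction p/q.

alpha_1=8, alpha_2=7, alpha_3=11, alpha_4=16/3, alpha_5=16/3

obs 1: x=0 → posterior Dirichlet(8, 6, 11, 7/3, 10/3)
obs 2: x=4 → posterior Dirichlet(8, 6, 11, 7/3, 13/3)
obs 3: x=3 → posterior Dirichlet(8, 6, 11, 10/3, 13/3)
obs 4: x=4 → posterior Dirichlet(8, 6, 11, 10/3, 16/3)
obs 5: x=3 → posterior Dirichlet(8, 6, 11, 13/3, 16/3)
obs 6: x=3 → posterior Dirichlet(8, 6, 11, 16/3, 16/3)
obs 7: x=1 → posterior Dirichlet(8, 7, 11, 16/3, 16/3)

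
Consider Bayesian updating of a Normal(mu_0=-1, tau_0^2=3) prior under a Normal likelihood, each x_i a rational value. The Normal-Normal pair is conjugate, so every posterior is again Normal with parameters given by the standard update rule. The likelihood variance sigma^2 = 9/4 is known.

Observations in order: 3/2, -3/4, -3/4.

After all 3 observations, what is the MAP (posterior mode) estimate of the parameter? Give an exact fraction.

-1/5

obs 1: x=3/2 → posterior Normal(3/7, 9/7)
obs 2: x=-3/4 → posterior Normal(0, 9/11)
obs 3: x=-3/4 → posterior Normal(-1/5, 3/5)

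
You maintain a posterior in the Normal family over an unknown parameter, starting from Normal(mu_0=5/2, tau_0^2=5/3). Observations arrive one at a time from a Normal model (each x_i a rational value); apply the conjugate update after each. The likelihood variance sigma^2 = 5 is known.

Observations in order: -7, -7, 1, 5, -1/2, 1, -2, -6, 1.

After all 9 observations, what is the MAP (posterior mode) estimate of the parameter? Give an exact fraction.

obs 1: x=-7 → posterior Normal(1/8, 5/4)
obs 2: x=-7 → posterior Normal(-13/10, 1)
obs 3: x=1 → posterior Normal(-11/12, 5/6)
obs 4: x=5 → posterior Normal(-1/14, 5/7)
obs 5: x=-1/2 → posterior Normal(-1/8, 5/8)
obs 6: x=1 → posterior Normal(0, 5/9)
obs 7: x=-2 → posterior Normal(-1/5, 1/2)
obs 8: x=-6 → posterior Normal(-8/11, 5/11)
obs 9: x=1 → posterior Normal(-7/12, 5/12)

-7/12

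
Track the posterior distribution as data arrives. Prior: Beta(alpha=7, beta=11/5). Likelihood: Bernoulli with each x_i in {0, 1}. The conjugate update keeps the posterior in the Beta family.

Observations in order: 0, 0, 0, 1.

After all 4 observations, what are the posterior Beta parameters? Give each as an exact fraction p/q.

alpha=8, beta=26/5

obs 1: x=0 → posterior Beta(7, 16/5)
obs 2: x=0 → posterior Beta(7, 21/5)
obs 3: x=0 → posterior Beta(7, 26/5)
obs 4: x=1 → posterior Beta(8, 26/5)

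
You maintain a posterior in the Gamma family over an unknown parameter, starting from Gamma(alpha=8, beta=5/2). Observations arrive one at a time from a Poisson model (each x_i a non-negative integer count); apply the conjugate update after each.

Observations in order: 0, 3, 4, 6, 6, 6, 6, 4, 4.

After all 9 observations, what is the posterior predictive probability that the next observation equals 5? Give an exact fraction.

150758697461324786668986194861600008251203435349194970966032303533170048/986076131526264756764660706603482787091508043886278755962848663330078125

obs 1: x=0 → posterior Gamma(8, 7/2)
obs 2: x=3 → posterior Gamma(11, 9/2)
obs 3: x=4 → posterior Gamma(15, 11/2)
obs 4: x=6 → posterior Gamma(21, 13/2)
obs 5: x=6 → posterior Gamma(27, 15/2)
obs 6: x=6 → posterior Gamma(33, 17/2)
obs 7: x=6 → posterior Gamma(39, 19/2)
obs 8: x=4 → posterior Gamma(43, 21/2)
obs 9: x=4 → posterior Gamma(47, 23/2)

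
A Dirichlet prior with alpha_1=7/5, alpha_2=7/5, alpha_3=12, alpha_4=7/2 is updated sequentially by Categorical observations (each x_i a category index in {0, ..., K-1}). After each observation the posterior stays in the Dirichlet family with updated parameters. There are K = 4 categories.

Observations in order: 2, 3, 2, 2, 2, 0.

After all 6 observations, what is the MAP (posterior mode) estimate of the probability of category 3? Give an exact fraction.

5/29

obs 1: x=2 → posterior Dirichlet(7/5, 7/5, 13, 7/2)
obs 2: x=3 → posterior Dirichlet(7/5, 7/5, 13, 9/2)
obs 3: x=2 → posterior Dirichlet(7/5, 7/5, 14, 9/2)
obs 4: x=2 → posterior Dirichlet(7/5, 7/5, 15, 9/2)
obs 5: x=2 → posterior Dirichlet(7/5, 7/5, 16, 9/2)
obs 6: x=0 → posterior Dirichlet(12/5, 7/5, 16, 9/2)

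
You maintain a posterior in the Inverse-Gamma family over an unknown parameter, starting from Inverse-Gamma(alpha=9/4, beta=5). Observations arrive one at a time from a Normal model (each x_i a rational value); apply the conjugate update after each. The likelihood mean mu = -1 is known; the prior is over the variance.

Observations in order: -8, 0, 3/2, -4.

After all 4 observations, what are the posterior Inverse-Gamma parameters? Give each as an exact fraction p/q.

obs 1: x=-8 → posterior Inverse-Gamma(11/4, 59/2)
obs 2: x=0 → posterior Inverse-Gamma(13/4, 30)
obs 3: x=3/2 → posterior Inverse-Gamma(15/4, 265/8)
obs 4: x=-4 → posterior Inverse-Gamma(17/4, 301/8)

alpha=17/4, beta=301/8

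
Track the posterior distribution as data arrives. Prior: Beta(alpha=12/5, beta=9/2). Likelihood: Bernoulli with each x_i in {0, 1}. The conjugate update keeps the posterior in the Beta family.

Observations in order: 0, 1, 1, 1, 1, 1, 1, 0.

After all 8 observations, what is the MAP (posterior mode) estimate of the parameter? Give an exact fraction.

74/129

obs 1: x=0 → posterior Beta(12/5, 11/2)
obs 2: x=1 → posterior Beta(17/5, 11/2)
obs 3: x=1 → posterior Beta(22/5, 11/2)
obs 4: x=1 → posterior Beta(27/5, 11/2)
obs 5: x=1 → posterior Beta(32/5, 11/2)
obs 6: x=1 → posterior Beta(37/5, 11/2)
obs 7: x=1 → posterior Beta(42/5, 11/2)
obs 8: x=0 → posterior Beta(42/5, 13/2)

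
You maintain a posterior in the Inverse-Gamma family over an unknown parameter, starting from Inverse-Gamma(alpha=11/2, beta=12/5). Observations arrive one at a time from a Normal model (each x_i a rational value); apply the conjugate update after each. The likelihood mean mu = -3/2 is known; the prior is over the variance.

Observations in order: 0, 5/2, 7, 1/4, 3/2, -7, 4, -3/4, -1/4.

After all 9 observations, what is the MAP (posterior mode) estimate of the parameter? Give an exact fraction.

obs 1: x=0 → posterior Inverse-Gamma(6, 141/40)
obs 2: x=5/2 → posterior Inverse-Gamma(13/2, 461/40)
obs 3: x=7 → posterior Inverse-Gamma(7, 953/20)
obs 4: x=1/4 → posterior Inverse-Gamma(15/2, 7869/160)
obs 5: x=3/2 → posterior Inverse-Gamma(8, 8589/160)
obs 6: x=-7 → posterior Inverse-Gamma(17/2, 11009/160)
obs 7: x=4 → posterior Inverse-Gamma(9, 13429/160)
obs 8: x=-3/4 → posterior Inverse-Gamma(19/2, 6737/80)
obs 9: x=-1/4 → posterior Inverse-Gamma(10, 13599/160)

13599/1760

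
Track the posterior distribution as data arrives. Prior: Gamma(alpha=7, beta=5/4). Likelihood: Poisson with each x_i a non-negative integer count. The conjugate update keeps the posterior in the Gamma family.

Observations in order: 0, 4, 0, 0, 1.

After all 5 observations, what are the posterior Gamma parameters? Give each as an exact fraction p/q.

alpha=12, beta=25/4

obs 1: x=0 → posterior Gamma(7, 9/4)
obs 2: x=4 → posterior Gamma(11, 13/4)
obs 3: x=0 → posterior Gamma(11, 17/4)
obs 4: x=0 → posterior Gamma(11, 21/4)
obs 5: x=1 → posterior Gamma(12, 25/4)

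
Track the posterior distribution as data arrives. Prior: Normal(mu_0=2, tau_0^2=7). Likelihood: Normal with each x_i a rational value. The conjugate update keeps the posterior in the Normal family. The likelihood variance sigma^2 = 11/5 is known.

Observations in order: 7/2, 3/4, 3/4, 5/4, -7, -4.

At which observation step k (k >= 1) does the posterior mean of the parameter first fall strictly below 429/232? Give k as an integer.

k = 3

obs 1: x=7/2 → posterior Normal(289/92, 77/46)
obs 2: x=3/4 → posterior Normal(683/324, 77/81)
obs 3: x=3/4 → posterior Normal(197/116, 77/116)
obs 4: x=5/4 → posterior Normal(963/604, 77/151)
obs 5: x=-7 → posterior Normal(-17/744, 77/186)
obs 6: x=-4 → posterior Normal(-577/884, 77/221)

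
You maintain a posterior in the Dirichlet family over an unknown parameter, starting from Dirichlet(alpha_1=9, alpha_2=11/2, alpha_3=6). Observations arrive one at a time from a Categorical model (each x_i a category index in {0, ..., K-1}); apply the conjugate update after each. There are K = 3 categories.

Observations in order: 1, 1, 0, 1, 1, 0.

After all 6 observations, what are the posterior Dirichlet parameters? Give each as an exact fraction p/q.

alpha_1=11, alpha_2=19/2, alpha_3=6

obs 1: x=1 → posterior Dirichlet(9, 13/2, 6)
obs 2: x=1 → posterior Dirichlet(9, 15/2, 6)
obs 3: x=0 → posterior Dirichlet(10, 15/2, 6)
obs 4: x=1 → posterior Dirichlet(10, 17/2, 6)
obs 5: x=1 → posterior Dirichlet(10, 19/2, 6)
obs 6: x=0 → posterior Dirichlet(11, 19/2, 6)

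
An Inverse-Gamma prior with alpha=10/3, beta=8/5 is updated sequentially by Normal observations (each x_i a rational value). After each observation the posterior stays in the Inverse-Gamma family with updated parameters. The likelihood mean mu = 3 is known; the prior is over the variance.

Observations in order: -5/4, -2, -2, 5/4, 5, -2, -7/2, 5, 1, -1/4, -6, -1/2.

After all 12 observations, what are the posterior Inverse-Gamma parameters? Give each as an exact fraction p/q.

obs 1: x=-5/4 → posterior Inverse-Gamma(23/6, 1701/160)
obs 2: x=-2 → posterior Inverse-Gamma(13/3, 3701/160)
obs 3: x=-2 → posterior Inverse-Gamma(29/6, 5701/160)
obs 4: x=5/4 → posterior Inverse-Gamma(16/3, 2973/80)
obs 5: x=5 → posterior Inverse-Gamma(35/6, 3133/80)
obs 6: x=-2 → posterior Inverse-Gamma(19/3, 4133/80)
obs 7: x=-7/2 → posterior Inverse-Gamma(41/6, 5823/80)
obs 8: x=5 → posterior Inverse-Gamma(22/3, 5983/80)
obs 9: x=1 → posterior Inverse-Gamma(47/6, 6143/80)
obs 10: x=-1/4 → posterior Inverse-Gamma(25/3, 13131/160)
obs 11: x=-6 → posterior Inverse-Gamma(53/6, 19611/160)
obs 12: x=-1/2 → posterior Inverse-Gamma(28/3, 20591/160)

alpha=28/3, beta=20591/160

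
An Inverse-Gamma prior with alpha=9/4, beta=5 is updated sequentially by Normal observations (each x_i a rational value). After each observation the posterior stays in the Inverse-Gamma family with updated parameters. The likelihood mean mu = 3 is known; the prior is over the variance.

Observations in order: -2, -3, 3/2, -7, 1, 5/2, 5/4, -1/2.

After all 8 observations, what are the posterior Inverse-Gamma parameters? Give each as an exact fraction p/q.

alpha=25/4, beta=3085/32

obs 1: x=-2 → posterior Inverse-Gamma(11/4, 35/2)
obs 2: x=-3 → posterior Inverse-Gamma(13/4, 71/2)
obs 3: x=3/2 → posterior Inverse-Gamma(15/4, 293/8)
obs 4: x=-7 → posterior Inverse-Gamma(17/4, 693/8)
obs 5: x=1 → posterior Inverse-Gamma(19/4, 709/8)
obs 6: x=5/2 → posterior Inverse-Gamma(21/4, 355/4)
obs 7: x=5/4 → posterior Inverse-Gamma(23/4, 2889/32)
obs 8: x=-1/2 → posterior Inverse-Gamma(25/4, 3085/32)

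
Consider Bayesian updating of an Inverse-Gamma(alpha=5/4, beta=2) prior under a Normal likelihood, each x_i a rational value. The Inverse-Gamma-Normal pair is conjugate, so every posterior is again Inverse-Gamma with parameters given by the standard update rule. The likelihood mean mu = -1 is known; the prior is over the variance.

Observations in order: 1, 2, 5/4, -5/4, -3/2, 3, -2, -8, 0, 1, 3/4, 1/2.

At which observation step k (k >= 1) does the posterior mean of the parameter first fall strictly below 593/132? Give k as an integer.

k = 5

obs 1: x=1 → posterior Inverse-Gamma(7/4, 4)
obs 2: x=2 → posterior Inverse-Gamma(9/4, 17/2)
obs 3: x=5/4 → posterior Inverse-Gamma(11/4, 353/32)
obs 4: x=-5/4 → posterior Inverse-Gamma(13/4, 177/16)
obs 5: x=-3/2 → posterior Inverse-Gamma(15/4, 179/16)
obs 6: x=3 → posterior Inverse-Gamma(17/4, 307/16)
obs 7: x=-2 → posterior Inverse-Gamma(19/4, 315/16)
obs 8: x=-8 → posterior Inverse-Gamma(21/4, 707/16)
obs 9: x=0 → posterior Inverse-Gamma(23/4, 715/16)
obs 10: x=1 → posterior Inverse-Gamma(25/4, 747/16)
obs 11: x=3/4 → posterior Inverse-Gamma(27/4, 1543/32)
obs 12: x=1/2 → posterior Inverse-Gamma(29/4, 1579/32)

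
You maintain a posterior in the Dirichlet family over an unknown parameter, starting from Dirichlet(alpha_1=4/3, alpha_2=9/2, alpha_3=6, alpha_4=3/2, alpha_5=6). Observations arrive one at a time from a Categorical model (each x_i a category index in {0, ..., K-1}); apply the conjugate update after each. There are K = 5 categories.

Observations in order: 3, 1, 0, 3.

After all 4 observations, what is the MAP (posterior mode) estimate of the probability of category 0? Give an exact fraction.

4/55

obs 1: x=3 → posterior Dirichlet(4/3, 9/2, 6, 5/2, 6)
obs 2: x=1 → posterior Dirichlet(4/3, 11/2, 6, 5/2, 6)
obs 3: x=0 → posterior Dirichlet(7/3, 11/2, 6, 5/2, 6)
obs 4: x=3 → posterior Dirichlet(7/3, 11/2, 6, 7/2, 6)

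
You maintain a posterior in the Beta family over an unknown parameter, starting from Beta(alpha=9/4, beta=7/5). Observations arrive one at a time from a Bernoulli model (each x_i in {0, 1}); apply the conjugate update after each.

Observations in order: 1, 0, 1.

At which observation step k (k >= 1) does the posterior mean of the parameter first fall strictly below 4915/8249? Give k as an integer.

obs 1: x=1 → posterior Beta(13/4, 7/5)
obs 2: x=0 → posterior Beta(13/4, 12/5)
obs 3: x=1 → posterior Beta(17/4, 12/5)

k = 2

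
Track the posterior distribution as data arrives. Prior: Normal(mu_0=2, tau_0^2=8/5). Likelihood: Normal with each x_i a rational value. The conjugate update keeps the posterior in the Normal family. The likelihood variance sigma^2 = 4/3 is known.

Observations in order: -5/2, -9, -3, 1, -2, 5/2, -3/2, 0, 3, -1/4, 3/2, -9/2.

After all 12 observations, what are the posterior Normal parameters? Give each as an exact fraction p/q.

mu_0=-157/154, tau_0^2=8/77

obs 1: x=-5/2 → posterior Normal(-5/11, 8/11)
obs 2: x=-9 → posterior Normal(-59/17, 8/17)
obs 3: x=-3 → posterior Normal(-77/23, 8/23)
obs 4: x=1 → posterior Normal(-71/29, 8/29)
obs 5: x=-2 → posterior Normal(-83/35, 8/35)
obs 6: x=5/2 → posterior Normal(-68/41, 8/41)
obs 7: x=-3/2 → posterior Normal(-77/47, 8/47)
obs 8: x=0 → posterior Normal(-77/53, 8/53)
obs 9: x=3 → posterior Normal(-1, 8/59)
obs 10: x=-1/4 → posterior Normal(-121/130, 8/65)
obs 11: x=3/2 → posterior Normal(-103/142, 8/71)
obs 12: x=-9/2 → posterior Normal(-157/154, 8/77)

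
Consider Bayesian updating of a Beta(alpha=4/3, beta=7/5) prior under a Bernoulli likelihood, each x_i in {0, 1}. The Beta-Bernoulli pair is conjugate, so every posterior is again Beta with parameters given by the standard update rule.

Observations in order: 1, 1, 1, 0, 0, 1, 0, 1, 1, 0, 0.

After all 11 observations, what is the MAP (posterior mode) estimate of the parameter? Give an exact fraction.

obs 1: x=1 → posterior Beta(7/3, 7/5)
obs 2: x=1 → posterior Beta(10/3, 7/5)
obs 3: x=1 → posterior Beta(13/3, 7/5)
obs 4: x=0 → posterior Beta(13/3, 12/5)
obs 5: x=0 → posterior Beta(13/3, 17/5)
obs 6: x=1 → posterior Beta(16/3, 17/5)
obs 7: x=0 → posterior Beta(16/3, 22/5)
obs 8: x=1 → posterior Beta(19/3, 22/5)
obs 9: x=1 → posterior Beta(22/3, 22/5)
obs 10: x=0 → posterior Beta(22/3, 27/5)
obs 11: x=0 → posterior Beta(22/3, 32/5)

95/176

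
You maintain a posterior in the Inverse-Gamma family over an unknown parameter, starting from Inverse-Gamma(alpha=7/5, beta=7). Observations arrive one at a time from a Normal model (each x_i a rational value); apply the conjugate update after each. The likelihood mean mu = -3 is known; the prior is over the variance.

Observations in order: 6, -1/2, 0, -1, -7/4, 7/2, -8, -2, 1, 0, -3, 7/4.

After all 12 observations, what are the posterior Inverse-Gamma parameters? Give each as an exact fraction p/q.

alpha=37/5, beta=1853/16

obs 1: x=6 → posterior Inverse-Gamma(19/10, 95/2)
obs 2: x=-1/2 → posterior Inverse-Gamma(12/5, 405/8)
obs 3: x=0 → posterior Inverse-Gamma(29/10, 441/8)
obs 4: x=-1 → posterior Inverse-Gamma(17/5, 457/8)
obs 5: x=-7/4 → posterior Inverse-Gamma(39/10, 1853/32)
obs 6: x=7/2 → posterior Inverse-Gamma(22/5, 2529/32)
obs 7: x=-8 → posterior Inverse-Gamma(49/10, 2929/32)
obs 8: x=-2 → posterior Inverse-Gamma(27/5, 2945/32)
obs 9: x=1 → posterior Inverse-Gamma(59/10, 3201/32)
obs 10: x=0 → posterior Inverse-Gamma(32/5, 3345/32)
obs 11: x=-3 → posterior Inverse-Gamma(69/10, 3345/32)
obs 12: x=7/4 → posterior Inverse-Gamma(37/5, 1853/16)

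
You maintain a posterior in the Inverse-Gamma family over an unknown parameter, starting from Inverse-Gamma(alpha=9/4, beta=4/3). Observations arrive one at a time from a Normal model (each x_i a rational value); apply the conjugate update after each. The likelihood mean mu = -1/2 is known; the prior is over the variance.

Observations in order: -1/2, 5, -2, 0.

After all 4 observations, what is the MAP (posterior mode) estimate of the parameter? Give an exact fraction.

425/126

obs 1: x=-1/2 → posterior Inverse-Gamma(11/4, 4/3)
obs 2: x=5 → posterior Inverse-Gamma(13/4, 395/24)
obs 3: x=-2 → posterior Inverse-Gamma(15/4, 211/12)
obs 4: x=0 → posterior Inverse-Gamma(17/4, 425/24)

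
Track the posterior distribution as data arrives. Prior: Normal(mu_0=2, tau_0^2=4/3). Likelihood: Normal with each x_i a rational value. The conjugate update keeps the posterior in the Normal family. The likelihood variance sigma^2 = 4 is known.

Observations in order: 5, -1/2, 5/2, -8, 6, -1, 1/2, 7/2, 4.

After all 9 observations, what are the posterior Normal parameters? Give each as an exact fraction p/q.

obs 1: x=5 → posterior Normal(11/4, 1)
obs 2: x=-1/2 → posterior Normal(21/10, 4/5)
obs 3: x=5/2 → posterior Normal(13/6, 2/3)
obs 4: x=-8 → posterior Normal(5/7, 4/7)
obs 5: x=6 → posterior Normal(11/8, 1/2)
obs 6: x=-1 → posterior Normal(10/9, 4/9)
obs 7: x=1/2 → posterior Normal(21/20, 2/5)
obs 8: x=7/2 → posterior Normal(14/11, 4/11)
obs 9: x=4 → posterior Normal(3/2, 1/3)

mu_0=3/2, tau_0^2=1/3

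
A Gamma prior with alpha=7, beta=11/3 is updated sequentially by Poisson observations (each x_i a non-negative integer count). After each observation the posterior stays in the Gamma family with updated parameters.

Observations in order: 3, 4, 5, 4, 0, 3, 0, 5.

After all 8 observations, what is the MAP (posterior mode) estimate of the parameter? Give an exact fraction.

obs 1: x=3 → posterior Gamma(10, 14/3)
obs 2: x=4 → posterior Gamma(14, 17/3)
obs 3: x=5 → posterior Gamma(19, 20/3)
obs 4: x=4 → posterior Gamma(23, 23/3)
obs 5: x=0 → posterior Gamma(23, 26/3)
obs 6: x=3 → posterior Gamma(26, 29/3)
obs 7: x=0 → posterior Gamma(26, 32/3)
obs 8: x=5 → posterior Gamma(31, 35/3)

18/7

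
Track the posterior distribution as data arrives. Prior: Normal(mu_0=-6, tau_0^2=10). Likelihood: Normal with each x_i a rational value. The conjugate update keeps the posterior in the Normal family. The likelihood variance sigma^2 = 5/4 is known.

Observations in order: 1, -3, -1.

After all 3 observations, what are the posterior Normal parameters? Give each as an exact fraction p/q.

mu_0=-6/5, tau_0^2=2/5

obs 1: x=1 → posterior Normal(2/9, 10/9)
obs 2: x=-3 → posterior Normal(-22/17, 10/17)
obs 3: x=-1 → posterior Normal(-6/5, 2/5)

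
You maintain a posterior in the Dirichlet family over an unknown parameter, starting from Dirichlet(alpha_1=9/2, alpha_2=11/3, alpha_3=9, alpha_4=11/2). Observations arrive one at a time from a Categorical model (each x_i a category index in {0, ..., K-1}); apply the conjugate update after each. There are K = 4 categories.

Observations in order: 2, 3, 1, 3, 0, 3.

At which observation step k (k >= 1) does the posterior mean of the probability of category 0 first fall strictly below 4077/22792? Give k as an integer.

obs 1: x=2 → posterior Dirichlet(9/2, 11/3, 10, 11/2)
obs 2: x=3 → posterior Dirichlet(9/2, 11/3, 10, 13/2)
obs 3: x=1 → posterior Dirichlet(9/2, 14/3, 10, 13/2)
obs 4: x=3 → posterior Dirichlet(9/2, 14/3, 10, 15/2)
obs 5: x=0 → posterior Dirichlet(11/2, 14/3, 10, 15/2)
obs 6: x=3 → posterior Dirichlet(11/2, 14/3, 10, 17/2)

k = 3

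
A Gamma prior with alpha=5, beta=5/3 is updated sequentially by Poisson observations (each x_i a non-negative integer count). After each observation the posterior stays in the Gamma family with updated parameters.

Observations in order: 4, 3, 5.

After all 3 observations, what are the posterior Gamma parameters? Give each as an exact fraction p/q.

obs 1: x=4 → posterior Gamma(9, 8/3)
obs 2: x=3 → posterior Gamma(12, 11/3)
obs 3: x=5 → posterior Gamma(17, 14/3)

alpha=17, beta=14/3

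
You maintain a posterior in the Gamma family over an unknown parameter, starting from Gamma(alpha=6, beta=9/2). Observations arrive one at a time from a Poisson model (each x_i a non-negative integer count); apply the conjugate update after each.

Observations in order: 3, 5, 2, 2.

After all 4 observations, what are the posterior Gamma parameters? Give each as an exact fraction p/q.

alpha=18, beta=17/2

obs 1: x=3 → posterior Gamma(9, 11/2)
obs 2: x=5 → posterior Gamma(14, 13/2)
obs 3: x=2 → posterior Gamma(16, 15/2)
obs 4: x=2 → posterior Gamma(18, 17/2)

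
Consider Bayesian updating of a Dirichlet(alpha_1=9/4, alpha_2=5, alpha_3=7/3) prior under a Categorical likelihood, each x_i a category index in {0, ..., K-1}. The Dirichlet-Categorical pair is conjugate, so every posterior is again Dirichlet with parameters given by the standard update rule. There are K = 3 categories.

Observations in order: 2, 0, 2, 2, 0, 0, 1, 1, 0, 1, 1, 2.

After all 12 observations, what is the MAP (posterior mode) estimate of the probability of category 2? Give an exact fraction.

64/223

obs 1: x=2 → posterior Dirichlet(9/4, 5, 10/3)
obs 2: x=0 → posterior Dirichlet(13/4, 5, 10/3)
obs 3: x=2 → posterior Dirichlet(13/4, 5, 13/3)
obs 4: x=2 → posterior Dirichlet(13/4, 5, 16/3)
obs 5: x=0 → posterior Dirichlet(17/4, 5, 16/3)
obs 6: x=0 → posterior Dirichlet(21/4, 5, 16/3)
obs 7: x=1 → posterior Dirichlet(21/4, 6, 16/3)
obs 8: x=1 → posterior Dirichlet(21/4, 7, 16/3)
obs 9: x=0 → posterior Dirichlet(25/4, 7, 16/3)
obs 10: x=1 → posterior Dirichlet(25/4, 8, 16/3)
obs 11: x=1 → posterior Dirichlet(25/4, 9, 16/3)
obs 12: x=2 → posterior Dirichlet(25/4, 9, 19/3)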